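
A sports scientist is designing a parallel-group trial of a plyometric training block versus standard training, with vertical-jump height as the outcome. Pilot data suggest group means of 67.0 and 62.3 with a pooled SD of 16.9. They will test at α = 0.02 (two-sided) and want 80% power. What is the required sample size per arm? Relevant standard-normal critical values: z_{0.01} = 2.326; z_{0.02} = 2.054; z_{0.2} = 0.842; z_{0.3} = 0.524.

Cohen's d = |M₁ − M₂| / SD_pooled = |67.0 − 62.3| / 16.9 = 4.7 / 16.9 = 0.278.
For two independent groups with equal n: n = 2·((z_{α/2} + z_β) / d)².
z_{α/2} + z_β = 2.326 + 0.842 = 3.168.
n = 2 × (3.168 / 0.278)² = 2 × 11.396² = 2 × 129.86 = 259.7.
Round up to the next whole participant.

n = 260 per group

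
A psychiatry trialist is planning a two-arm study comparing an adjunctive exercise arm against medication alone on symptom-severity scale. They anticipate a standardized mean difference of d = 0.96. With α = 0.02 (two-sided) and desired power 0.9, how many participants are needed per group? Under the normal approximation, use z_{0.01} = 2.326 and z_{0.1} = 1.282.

n = 29 per group

For two independent groups with equal n: n = 2·((z_{α/2} + z_β) / d)².
z_{α/2} + z_β = 2.326 + 1.282 = 3.608.
n = 2 × (3.608 / 0.96)² = 2 × 3.758² = 2 × 14.13 = 28.3.
Round up to the next whole participant.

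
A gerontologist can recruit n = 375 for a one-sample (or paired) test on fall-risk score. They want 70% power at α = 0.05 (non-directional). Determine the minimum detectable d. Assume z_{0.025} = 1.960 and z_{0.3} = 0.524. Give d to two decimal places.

d_min ≈ 0.13

For a single sample (or paired design) of n = 375: d_min = (z_{α/2} + z_β)/√n.
z-sum = 1.960 + 0.524 = 2.484.
d_min = 2.484 / √375 = 2.484 / 19.365 = 0.128.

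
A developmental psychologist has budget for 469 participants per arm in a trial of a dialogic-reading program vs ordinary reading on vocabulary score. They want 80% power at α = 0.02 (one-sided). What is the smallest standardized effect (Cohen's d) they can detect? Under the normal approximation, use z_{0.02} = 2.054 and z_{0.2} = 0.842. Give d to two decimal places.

For two independent groups of n = 469 each: d_min = (z_{α} + z_β)·√(2/n).
z-sum = 2.054 + 0.842 = 2.896.
d_min = 2.896 × √(2/469) = 2.896 × 0.0653 = 0.189.

d_min ≈ 0.19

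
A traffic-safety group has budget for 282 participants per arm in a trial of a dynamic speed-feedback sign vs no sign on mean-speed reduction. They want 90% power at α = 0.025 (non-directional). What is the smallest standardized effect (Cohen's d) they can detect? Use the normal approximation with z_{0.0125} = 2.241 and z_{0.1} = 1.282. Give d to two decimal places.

For two independent groups of n = 282 each: d_min = (z_{α/2} + z_β)·√(2/n).
z-sum = 2.241 + 1.282 = 3.523.
d_min = 3.523 × √(2/282) = 3.523 × 0.0842 = 0.297.

d_min ≈ 0.30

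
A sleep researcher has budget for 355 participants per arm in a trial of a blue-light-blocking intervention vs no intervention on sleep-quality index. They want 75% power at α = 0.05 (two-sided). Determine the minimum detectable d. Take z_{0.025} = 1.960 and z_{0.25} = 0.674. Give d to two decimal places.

d_min ≈ 0.20

For two independent groups of n = 355 each: d_min = (z_{α/2} + z_β)·√(2/n).
z-sum = 1.960 + 0.674 = 2.634.
d_min = 2.634 × √(2/355) = 2.634 × 0.0751 = 0.198.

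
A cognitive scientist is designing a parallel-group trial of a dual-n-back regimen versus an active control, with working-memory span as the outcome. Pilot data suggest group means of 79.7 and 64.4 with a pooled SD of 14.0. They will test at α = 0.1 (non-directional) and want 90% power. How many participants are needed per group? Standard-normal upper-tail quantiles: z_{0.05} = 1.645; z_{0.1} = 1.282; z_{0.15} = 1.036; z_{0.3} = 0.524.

n = 15 per group

Cohen's d = |M₁ − M₂| / SD_pooled = |79.7 − 64.4| / 14.0 = 15.3 / 14.0 = 1.093.
For two independent groups with equal n: n = 2·((z_{α/2} + z_β) / d)².
z_{α/2} + z_β = 1.645 + 1.282 = 2.927.
n = 2 × (2.927 / 1.093)² = 2 × 2.678² = 2 × 7.17 = 14.3.
Round up to the next whole participant.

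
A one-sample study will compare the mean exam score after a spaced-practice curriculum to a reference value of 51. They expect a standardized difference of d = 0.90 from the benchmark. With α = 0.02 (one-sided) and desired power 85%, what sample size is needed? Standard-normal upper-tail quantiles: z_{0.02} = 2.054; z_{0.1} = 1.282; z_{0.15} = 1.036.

n = 12

For a one-sample test: n = ((z_{α} + z_β) / d)².
z_{α} + z_β = 2.054 + 1.036 = 3.090.
n = (3.090 / 0.90)² = 3.433² = 11.79.
Round up.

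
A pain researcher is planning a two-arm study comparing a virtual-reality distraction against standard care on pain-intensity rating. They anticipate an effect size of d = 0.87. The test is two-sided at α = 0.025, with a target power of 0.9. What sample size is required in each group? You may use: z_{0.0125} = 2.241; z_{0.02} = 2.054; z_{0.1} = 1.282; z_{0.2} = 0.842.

n = 33 per group

For two independent groups with equal n: n = 2·((z_{α/2} + z_β) / d)².
z_{α/2} + z_β = 2.241 + 1.282 = 3.523.
n = 2 × (3.523 / 0.87)² = 2 × 4.049² = 2 × 16.40 = 32.8.
Round up to the next whole participant.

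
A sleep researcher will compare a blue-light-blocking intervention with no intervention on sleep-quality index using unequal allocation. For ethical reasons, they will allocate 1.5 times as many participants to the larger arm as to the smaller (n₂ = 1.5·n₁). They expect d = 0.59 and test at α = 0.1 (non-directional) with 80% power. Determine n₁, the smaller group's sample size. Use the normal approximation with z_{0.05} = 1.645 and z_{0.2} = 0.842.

n₁ = 30

With allocation ratio k = n₂/n₁ = 1.5, Var(x̄₁−x̄₂) = σ²(1/n₁ + 1/(k·n₁)) = σ²·(k+1)/(k·n₁).
So n₁ = (1 + 1/k)·((z_{α/2} + z_β)/d)² = 1.667 × (2.487/0.59)².
n₁ = 1.667 × 17.77 = 29.6.
Round up: n₁ = 30, giving n₂ = 1.5 × 30 = 45.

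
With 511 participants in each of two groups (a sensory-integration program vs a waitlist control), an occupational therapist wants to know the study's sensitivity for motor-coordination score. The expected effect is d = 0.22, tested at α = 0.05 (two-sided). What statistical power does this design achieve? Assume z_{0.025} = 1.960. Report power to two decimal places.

For two equal groups, power = Φ(d·√(n/2) − z_{α/2}).
d·√(n/2) = 0.22 × √(511/2) = 0.22 × 15.984 = 3.517.
z_β = 3.517 − 1.960 = 1.557.
Power = Φ(1.557) = 0.940.

power ≈ 0.94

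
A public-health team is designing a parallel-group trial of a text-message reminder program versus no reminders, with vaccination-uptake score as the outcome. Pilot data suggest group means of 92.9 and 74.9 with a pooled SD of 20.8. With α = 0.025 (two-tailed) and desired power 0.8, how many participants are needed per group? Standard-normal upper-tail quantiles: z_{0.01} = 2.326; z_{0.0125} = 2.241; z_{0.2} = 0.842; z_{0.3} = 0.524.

Cohen's d = |M₁ − M₂| / SD_pooled = |92.9 − 74.9| / 20.8 = 18.0 / 20.8 = 0.865.
For two independent groups with equal n: n = 2·((z_{α/2} + z_β) / d)².
z_{α/2} + z_β = 2.241 + 0.842 = 3.083.
n = 2 × (3.083 / 0.865)² = 2 × 3.564² = 2 × 12.70 = 25.4.
Round up to the next whole participant.

n = 26 per group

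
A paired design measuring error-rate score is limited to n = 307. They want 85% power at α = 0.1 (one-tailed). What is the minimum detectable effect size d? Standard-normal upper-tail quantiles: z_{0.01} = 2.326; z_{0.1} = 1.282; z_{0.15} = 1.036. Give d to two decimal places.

d_min ≈ 0.13

For a single sample (or paired design) of n = 307: d_min = (z_{α} + z_β)/√n.
z-sum = 1.282 + 1.036 = 2.318.
d_min = 2.318 / √307 = 2.318 / 17.521 = 0.132.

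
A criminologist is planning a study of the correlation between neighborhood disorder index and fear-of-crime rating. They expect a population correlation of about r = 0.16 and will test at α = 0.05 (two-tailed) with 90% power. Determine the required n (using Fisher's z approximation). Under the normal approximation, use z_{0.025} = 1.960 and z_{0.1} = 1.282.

n = 407

Fisher's z: C = ½·ln((1+r)/(1−r)) = ½·ln(1.3810) = 0.1614.
n = ((z_{α/2} + z_β)/C)² + 3.
(1.960 + 1.282) / 0.1614 = 3.242 / 0.1614 = 20.087.
n = 20.087² + 3 = 403.48 + 3 = 406.5.
Round up.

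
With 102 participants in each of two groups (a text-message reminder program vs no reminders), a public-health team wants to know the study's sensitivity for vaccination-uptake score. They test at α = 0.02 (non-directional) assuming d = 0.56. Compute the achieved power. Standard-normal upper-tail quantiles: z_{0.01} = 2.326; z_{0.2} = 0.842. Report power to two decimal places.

For two equal groups, power = Φ(d·√(n/2) − z_{α/2}).
d·√(n/2) = 0.56 × √(102/2) = 0.56 × 7.141 = 3.999.
z_β = 3.999 − 2.326 = 1.673.
Power = Φ(1.673) = 0.953.

power ≈ 0.95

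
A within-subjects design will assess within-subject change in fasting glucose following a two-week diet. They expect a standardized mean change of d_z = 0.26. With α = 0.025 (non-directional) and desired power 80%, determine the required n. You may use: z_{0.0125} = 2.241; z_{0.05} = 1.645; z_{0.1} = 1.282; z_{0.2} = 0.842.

For a paired (one-sample on differences) test: n = ((z_{α/2} + z_β) / d)².
z_{α/2} + z_β = 2.241 + 0.842 = 3.083.
n = (3.083 / 0.26)² = 11.858² = 140.60.
Round up.

n = 141 pairs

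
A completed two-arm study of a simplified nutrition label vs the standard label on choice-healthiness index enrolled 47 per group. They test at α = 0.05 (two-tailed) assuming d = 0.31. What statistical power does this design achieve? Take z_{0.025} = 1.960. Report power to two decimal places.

For two equal groups, power = Φ(d·√(n/2) − z_{α/2}).
d·√(n/2) = 0.31 × √(47/2) = 0.31 × 4.848 = 1.503.
z_β = 1.503 − 1.960 = -0.457.
Power = Φ(-0.457) = 0.324.

power ≈ 0.32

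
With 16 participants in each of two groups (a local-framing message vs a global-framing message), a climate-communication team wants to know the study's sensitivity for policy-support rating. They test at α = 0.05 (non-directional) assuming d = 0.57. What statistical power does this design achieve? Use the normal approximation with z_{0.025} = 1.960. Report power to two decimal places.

For two equal groups, power = Φ(d·√(n/2) − z_{α/2}).
d·√(n/2) = 0.57 × √(16/2) = 0.57 × 2.828 = 1.612.
z_β = 1.612 − 1.960 = -0.348.
Power = Φ(-0.348) = 0.364.

power ≈ 0.36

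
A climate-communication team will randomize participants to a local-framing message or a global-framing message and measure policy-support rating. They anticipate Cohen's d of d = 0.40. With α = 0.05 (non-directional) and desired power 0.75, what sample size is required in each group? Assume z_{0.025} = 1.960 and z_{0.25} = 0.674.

For two independent groups with equal n: n = 2·((z_{α/2} + z_β) / d)².
z_{α/2} + z_β = 1.960 + 0.674 = 2.634.
n = 2 × (2.634 / 0.40)² = 2 × 6.585² = 2 × 43.36 = 86.7.
Round up to the next whole participant.

n = 87 per group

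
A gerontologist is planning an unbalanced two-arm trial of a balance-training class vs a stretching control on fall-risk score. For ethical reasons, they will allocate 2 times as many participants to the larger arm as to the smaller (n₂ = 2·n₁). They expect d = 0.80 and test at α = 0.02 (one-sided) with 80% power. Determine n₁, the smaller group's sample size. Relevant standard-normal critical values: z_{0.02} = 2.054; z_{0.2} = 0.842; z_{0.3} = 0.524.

n₁ = 20

With allocation ratio k = n₂/n₁ = 2, Var(x̄₁−x̄₂) = σ²(1/n₁ + 1/(k·n₁)) = σ²·(k+1)/(k·n₁).
So n₁ = (1 + 1/k)·((z_{α} + z_β)/d)² = 1.500 × (2.896/0.80)².
n₁ = 1.500 × 13.10 = 19.7.
Round up: n₁ = 20, giving n₂ = 2 × 20 = 40.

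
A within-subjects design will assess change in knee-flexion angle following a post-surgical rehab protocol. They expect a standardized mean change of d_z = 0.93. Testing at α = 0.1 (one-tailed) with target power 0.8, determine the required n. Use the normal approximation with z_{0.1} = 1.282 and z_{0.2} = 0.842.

n = 6 pairs

For a paired (one-sample on differences) test: n = ((z_{α} + z_β) / d)².
z_{α} + z_β = 1.282 + 0.842 = 2.124.
n = (2.124 / 0.93)² = 2.284² = 5.22.
Round up.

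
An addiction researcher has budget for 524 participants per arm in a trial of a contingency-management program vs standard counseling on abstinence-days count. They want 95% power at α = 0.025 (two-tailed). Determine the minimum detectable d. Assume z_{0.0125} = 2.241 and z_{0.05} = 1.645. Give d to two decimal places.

For two independent groups of n = 524 each: d_min = (z_{α/2} + z_β)·√(2/n).
z-sum = 2.241 + 1.645 = 3.886.
d_min = 3.886 × √(2/524) = 3.886 × 0.0618 = 0.240.

d_min ≈ 0.24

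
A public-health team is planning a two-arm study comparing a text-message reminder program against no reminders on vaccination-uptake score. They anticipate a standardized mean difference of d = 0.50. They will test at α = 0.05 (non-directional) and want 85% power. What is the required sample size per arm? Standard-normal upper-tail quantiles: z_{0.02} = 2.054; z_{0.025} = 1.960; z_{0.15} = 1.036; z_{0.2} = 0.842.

n = 72 per group

For two independent groups with equal n: n = 2·((z_{α/2} + z_β) / d)².
z_{α/2} + z_β = 1.960 + 1.036 = 2.996.
n = 2 × (2.996 / 0.50)² = 2 × 5.992² = 2 × 35.90 = 71.8.
Round up to the next whole participant.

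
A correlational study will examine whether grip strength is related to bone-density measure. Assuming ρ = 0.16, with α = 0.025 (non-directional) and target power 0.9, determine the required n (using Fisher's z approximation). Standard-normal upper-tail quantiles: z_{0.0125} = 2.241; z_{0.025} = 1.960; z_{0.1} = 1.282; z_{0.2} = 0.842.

Fisher's z: C = ½·ln((1+r)/(1−r)) = ½·ln(1.3810) = 0.1614.
n = ((z_{α/2} + z_β)/C)² + 3.
(2.241 + 1.282) / 0.1614 = 3.523 / 0.1614 = 21.828.
n = 21.828² + 3 = 476.45 + 3 = 479.5.
Round up.

n = 480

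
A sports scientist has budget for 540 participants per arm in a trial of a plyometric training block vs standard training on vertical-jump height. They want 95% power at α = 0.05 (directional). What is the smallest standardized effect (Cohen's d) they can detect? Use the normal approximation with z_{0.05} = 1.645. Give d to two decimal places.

For two independent groups of n = 540 each: d_min = (z_{α} + z_β)·√(2/n).
z-sum = 1.645 + 1.645 = 3.290.
d_min = 3.290 × √(2/540) = 3.290 × 0.0609 = 0.200.

d_min ≈ 0.20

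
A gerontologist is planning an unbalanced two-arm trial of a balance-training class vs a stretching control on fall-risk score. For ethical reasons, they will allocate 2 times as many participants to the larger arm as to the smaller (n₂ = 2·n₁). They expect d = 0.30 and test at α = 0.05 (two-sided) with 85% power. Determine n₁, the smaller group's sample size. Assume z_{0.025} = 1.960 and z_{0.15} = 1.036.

n₁ = 150

With allocation ratio k = n₂/n₁ = 2, Var(x̄₁−x̄₂) = σ²(1/n₁ + 1/(k·n₁)) = σ²·(k+1)/(k·n₁).
So n₁ = (1 + 1/k)·((z_{α/2} + z_β)/d)² = 1.500 × (2.996/0.30)².
n₁ = 1.500 × 99.73 = 149.6.
Round up: n₁ = 150, giving n₂ = 2 × 150 = 300.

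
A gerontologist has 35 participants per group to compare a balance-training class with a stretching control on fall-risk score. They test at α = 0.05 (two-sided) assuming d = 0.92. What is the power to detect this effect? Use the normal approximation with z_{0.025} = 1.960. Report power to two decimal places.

For two equal groups, power = Φ(d·√(n/2) − z_{α/2}).
d·√(n/2) = 0.92 × √(35/2) = 0.92 × 4.183 = 3.849.
z_β = 3.849 − 1.960 = 1.889.
Power = Φ(1.889) = 0.971.

power ≈ 0.97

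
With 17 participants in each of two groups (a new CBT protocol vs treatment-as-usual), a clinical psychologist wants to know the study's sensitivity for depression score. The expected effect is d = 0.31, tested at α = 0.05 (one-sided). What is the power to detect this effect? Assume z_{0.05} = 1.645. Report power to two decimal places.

power ≈ 0.23

For two equal groups, power = Φ(d·√(n/2) − z_{α}).
d·√(n/2) = 0.31 × √(17/2) = 0.31 × 2.915 = 0.904.
z_β = 0.904 − 1.645 = -0.741.
Power = Φ(-0.741) = 0.229.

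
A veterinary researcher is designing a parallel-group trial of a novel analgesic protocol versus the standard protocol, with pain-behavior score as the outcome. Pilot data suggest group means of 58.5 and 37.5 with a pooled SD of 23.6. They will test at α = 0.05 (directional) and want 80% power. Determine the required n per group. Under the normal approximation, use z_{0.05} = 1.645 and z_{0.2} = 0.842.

n = 16 per group

Cohen's d = |M₁ − M₂| / SD_pooled = |58.5 − 37.5| / 23.6 = 21.0 / 23.6 = 0.890.
For two independent groups with equal n: n = 2·((z_{α} + z_β) / d)².
z_{α} + z_β = 1.645 + 0.842 = 2.487.
n = 2 × (2.487 / 0.890)² = 2 × 2.794² = 2 × 7.81 = 15.6.
Round up to the next whole participant.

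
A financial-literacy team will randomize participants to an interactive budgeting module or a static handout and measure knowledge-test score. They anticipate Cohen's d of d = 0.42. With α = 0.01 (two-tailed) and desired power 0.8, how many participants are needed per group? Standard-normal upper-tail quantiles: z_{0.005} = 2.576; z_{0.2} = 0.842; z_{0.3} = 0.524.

For two independent groups with equal n: n = 2·((z_{α/2} + z_β) / d)².
z_{α/2} + z_β = 2.576 + 0.842 = 3.418.
n = 2 × (3.418 / 0.42)² = 2 × 8.138² = 2 × 66.23 = 132.5.
Round up to the next whole participant.

n = 133 per group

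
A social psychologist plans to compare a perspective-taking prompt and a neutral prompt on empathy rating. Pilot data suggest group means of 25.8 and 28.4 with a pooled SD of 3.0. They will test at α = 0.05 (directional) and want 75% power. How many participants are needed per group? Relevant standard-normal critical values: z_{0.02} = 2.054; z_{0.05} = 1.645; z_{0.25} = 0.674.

n = 15 per group

Cohen's d = |M₁ − M₂| / SD_pooled = |25.8 − 28.4| / 3.0 = 2.6 / 3.0 = 0.867.
For two independent groups with equal n: n = 2·((z_{α} + z_β) / d)².
z_{α} + z_β = 1.645 + 0.674 = 2.319.
n = 2 × (2.319 / 0.867)² = 2 × 2.675² = 2 × 7.15 = 14.3.
Round up to the next whole participant.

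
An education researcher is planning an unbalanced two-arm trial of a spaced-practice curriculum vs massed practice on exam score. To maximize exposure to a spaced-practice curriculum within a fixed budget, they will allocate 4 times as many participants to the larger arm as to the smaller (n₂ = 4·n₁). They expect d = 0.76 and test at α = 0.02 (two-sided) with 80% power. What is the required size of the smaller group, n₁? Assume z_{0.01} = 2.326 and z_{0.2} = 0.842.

With allocation ratio k = n₂/n₁ = 4, Var(x̄₁−x̄₂) = σ²(1/n₁ + 1/(k·n₁)) = σ²·(k+1)/(k·n₁).
So n₁ = (1 + 1/k)·((z_{α/2} + z_β)/d)² = 1.250 × (3.168/0.76)².
n₁ = 1.250 × 17.38 = 21.7.
Round up: n₁ = 22, giving n₂ = 4 × 22 = 88.

n₁ = 22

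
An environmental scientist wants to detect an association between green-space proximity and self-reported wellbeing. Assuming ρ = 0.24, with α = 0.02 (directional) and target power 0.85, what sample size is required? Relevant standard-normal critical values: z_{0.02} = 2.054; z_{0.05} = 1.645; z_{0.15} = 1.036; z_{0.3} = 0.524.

Fisher's z: C = ½·ln((1+r)/(1−r)) = ½·ln(1.6316) = 0.2448.
n = ((z_{α} + z_β)/C)² + 3.
(2.054 + 1.036) / 0.2448 = 3.090 / 0.2448 = 12.623.
n = 12.623² + 3 = 159.33 + 3 = 162.3.
Round up.

n = 163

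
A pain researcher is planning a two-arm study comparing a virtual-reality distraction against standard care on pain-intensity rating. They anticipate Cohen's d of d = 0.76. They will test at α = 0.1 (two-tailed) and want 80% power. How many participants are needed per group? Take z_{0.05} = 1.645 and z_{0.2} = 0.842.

For two independent groups with equal n: n = 2·((z_{α/2} + z_β) / d)².
z_{α/2} + z_β = 1.645 + 0.842 = 2.487.
n = 2 × (2.487 / 0.76)² = 2 × 3.272² = 2 × 10.71 = 21.4.
Round up to the next whole participant.

n = 22 per group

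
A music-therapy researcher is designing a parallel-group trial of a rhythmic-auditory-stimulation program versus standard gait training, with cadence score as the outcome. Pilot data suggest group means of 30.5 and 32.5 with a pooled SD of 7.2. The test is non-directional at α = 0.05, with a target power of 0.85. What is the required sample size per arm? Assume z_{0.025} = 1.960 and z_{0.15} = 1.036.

Cohen's d = |M₁ − M₂| / SD_pooled = |30.5 − 32.5| / 7.2 = 2.0 / 7.2 = 0.278.
For two independent groups with equal n: n = 2·((z_{α/2} + z_β) / d)².
z_{α/2} + z_β = 1.960 + 1.036 = 2.996.
n = 2 × (2.996 / 0.278)² = 2 × 10.777² = 2 × 116.14 = 232.3.
Round up to the next whole participant.

n = 233 per group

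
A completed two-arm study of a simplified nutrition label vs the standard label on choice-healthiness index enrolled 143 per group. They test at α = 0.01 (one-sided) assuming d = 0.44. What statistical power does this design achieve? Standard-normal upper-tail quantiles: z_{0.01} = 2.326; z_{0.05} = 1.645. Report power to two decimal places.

For two equal groups, power = Φ(d·√(n/2) − z_{α}).
d·√(n/2) = 0.44 × √(143/2) = 0.44 × 8.456 = 3.721.
z_β = 3.721 − 2.326 = 1.395.
Power = Φ(1.395) = 0.918.

power ≈ 0.92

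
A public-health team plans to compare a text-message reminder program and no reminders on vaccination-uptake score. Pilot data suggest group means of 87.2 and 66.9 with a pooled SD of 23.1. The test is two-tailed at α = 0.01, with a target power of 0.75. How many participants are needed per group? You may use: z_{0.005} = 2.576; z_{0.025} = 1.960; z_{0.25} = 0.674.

Cohen's d = |M₁ − M₂| / SD_pooled = |87.2 − 66.9| / 23.1 = 20.3 / 23.1 = 0.879.
For two independent groups with equal n: n = 2·((z_{α/2} + z_β) / d)².
z_{α/2} + z_β = 2.576 + 0.674 = 3.250.
n = 2 × (3.250 / 0.879)² = 2 × 3.697² = 2 × 13.67 = 27.3.
Round up to the next whole participant.

n = 28 per group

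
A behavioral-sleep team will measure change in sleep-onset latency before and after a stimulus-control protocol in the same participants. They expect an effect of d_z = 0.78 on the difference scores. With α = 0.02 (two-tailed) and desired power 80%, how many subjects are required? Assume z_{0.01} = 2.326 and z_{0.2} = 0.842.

For a paired (one-sample on differences) test: n = ((z_{α/2} + z_β) / d)².
z_{α/2} + z_β = 2.326 + 0.842 = 3.168.
n = (3.168 / 0.78)² = 4.062² = 16.50.
Round up.

n = 17 pairs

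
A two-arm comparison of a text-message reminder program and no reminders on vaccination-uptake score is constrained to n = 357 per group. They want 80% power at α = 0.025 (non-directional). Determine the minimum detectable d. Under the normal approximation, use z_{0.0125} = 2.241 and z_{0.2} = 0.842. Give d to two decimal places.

For two independent groups of n = 357 each: d_min = (z_{α/2} + z_β)·√(2/n).
z-sum = 2.241 + 0.842 = 3.083.
d_min = 3.083 × √(2/357) = 3.083 × 0.0748 = 0.231.

d_min ≈ 0.23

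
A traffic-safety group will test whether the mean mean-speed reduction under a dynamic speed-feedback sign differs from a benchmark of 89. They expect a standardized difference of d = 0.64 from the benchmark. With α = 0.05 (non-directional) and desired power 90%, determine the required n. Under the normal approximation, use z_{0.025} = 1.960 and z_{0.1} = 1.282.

For a one-sample test: n = ((z_{α/2} + z_β) / d)².
z_{α/2} + z_β = 1.960 + 1.282 = 3.242.
n = (3.242 / 0.64)² = 5.066² = 25.66.
Round up.

n = 26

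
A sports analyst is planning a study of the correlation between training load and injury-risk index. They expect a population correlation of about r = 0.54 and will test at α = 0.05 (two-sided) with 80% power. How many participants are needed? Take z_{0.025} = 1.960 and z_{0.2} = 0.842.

Fisher's z: C = ½·ln((1+r)/(1−r)) = ½·ln(3.3478) = 0.6042.
n = ((z_{α/2} + z_β)/C)² + 3.
(1.960 + 0.842) / 0.6042 = 2.802 / 0.6042 = 4.638.
n = 4.638² + 3 = 21.51 + 3 = 24.5.
Round up.

n = 25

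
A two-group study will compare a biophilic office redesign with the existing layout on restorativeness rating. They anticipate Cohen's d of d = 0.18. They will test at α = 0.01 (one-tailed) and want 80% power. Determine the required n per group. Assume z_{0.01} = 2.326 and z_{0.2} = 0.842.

n = 620 per group

For two independent groups with equal n: n = 2·((z_{α} + z_β) / d)².
z_{α} + z_β = 2.326 + 0.842 = 3.168.
n = 2 × (3.168 / 0.18)² = 2 × 17.600² = 2 × 309.76 = 619.5.
Round up to the next whole participant.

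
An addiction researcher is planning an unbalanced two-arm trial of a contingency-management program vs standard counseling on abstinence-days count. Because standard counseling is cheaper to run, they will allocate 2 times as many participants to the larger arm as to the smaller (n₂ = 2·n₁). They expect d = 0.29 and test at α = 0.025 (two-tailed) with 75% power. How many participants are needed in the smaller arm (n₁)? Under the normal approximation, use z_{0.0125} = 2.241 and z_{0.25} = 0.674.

n₁ = 152

With allocation ratio k = n₂/n₁ = 2, Var(x̄₁−x̄₂) = σ²(1/n₁ + 1/(k·n₁)) = σ²·(k+1)/(k·n₁).
So n₁ = (1 + 1/k)·((z_{α/2} + z_β)/d)² = 1.500 × (2.915/0.29)².
n₁ = 1.500 × 101.04 = 151.6.
Round up: n₁ = 152, giving n₂ = 2 × 152 = 304.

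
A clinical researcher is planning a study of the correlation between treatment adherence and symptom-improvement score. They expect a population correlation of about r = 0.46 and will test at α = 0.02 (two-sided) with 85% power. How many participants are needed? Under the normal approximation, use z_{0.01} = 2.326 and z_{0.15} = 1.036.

n = 49

Fisher's z: C = ½·ln((1+r)/(1−r)) = ½·ln(2.7037) = 0.4973.
n = ((z_{α/2} + z_β)/C)² + 3.
(2.326 + 1.036) / 0.4973 = 3.362 / 0.4973 = 6.761.
n = 6.761² + 3 = 45.70 + 3 = 48.7.
Round up.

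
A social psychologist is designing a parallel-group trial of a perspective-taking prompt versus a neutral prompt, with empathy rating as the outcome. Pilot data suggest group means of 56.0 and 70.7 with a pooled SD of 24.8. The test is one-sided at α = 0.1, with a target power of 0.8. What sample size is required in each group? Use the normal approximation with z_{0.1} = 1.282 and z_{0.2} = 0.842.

n = 26 per group

Cohen's d = |M₁ − M₂| / SD_pooled = |56.0 − 70.7| / 24.8 = 14.7 / 24.8 = 0.593.
For two independent groups with equal n: n = 2·((z_{α} + z_β) / d)².
z_{α} + z_β = 1.282 + 0.842 = 2.124.
n = 2 × (2.124 / 0.593)² = 2 × 3.582² = 2 × 12.83 = 25.7.
Round up to the next whole participant.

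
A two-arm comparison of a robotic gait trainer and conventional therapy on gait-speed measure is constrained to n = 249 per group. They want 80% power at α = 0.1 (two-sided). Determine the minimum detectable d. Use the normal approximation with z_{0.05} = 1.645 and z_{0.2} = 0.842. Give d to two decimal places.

For two independent groups of n = 249 each: d_min = (z_{α/2} + z_β)·√(2/n).
z-sum = 1.645 + 0.842 = 2.487.
d_min = 2.487 × √(2/249) = 2.487 × 0.0896 = 0.223.

d_min ≈ 0.22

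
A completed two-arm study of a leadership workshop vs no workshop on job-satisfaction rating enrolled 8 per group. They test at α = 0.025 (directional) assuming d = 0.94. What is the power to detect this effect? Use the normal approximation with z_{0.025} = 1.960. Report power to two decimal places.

For two equal groups, power = Φ(d·√(n/2) − z_{α}).
d·√(n/2) = 0.94 × √(8/2) = 0.94 × 2.000 = 1.880.
z_β = 1.880 − 1.960 = -0.080.
Power = Φ(-0.080) = 0.468.

power ≈ 0.47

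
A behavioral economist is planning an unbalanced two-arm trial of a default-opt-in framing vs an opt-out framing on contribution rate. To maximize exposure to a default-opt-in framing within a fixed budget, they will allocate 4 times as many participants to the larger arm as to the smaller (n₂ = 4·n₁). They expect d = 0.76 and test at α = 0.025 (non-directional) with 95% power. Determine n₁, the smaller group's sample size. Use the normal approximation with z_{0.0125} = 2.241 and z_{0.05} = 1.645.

With allocation ratio k = n₂/n₁ = 4, Var(x̄₁−x̄₂) = σ²(1/n₁ + 1/(k·n₁)) = σ²·(k+1)/(k·n₁).
So n₁ = (1 + 1/k)·((z_{α/2} + z_β)/d)² = 1.250 × (3.886/0.76)².
n₁ = 1.250 × 26.14 = 32.7.
Round up: n₁ = 33, giving n₂ = 4 × 33 = 132.

n₁ = 33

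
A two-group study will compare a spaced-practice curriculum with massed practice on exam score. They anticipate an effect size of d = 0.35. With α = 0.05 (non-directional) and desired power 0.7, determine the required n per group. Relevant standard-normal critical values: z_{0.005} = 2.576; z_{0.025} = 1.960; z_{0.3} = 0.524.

n = 101 per group

For two independent groups with equal n: n = 2·((z_{α/2} + z_β) / d)².
z_{α/2} + z_β = 1.960 + 0.524 = 2.484.
n = 2 × (2.484 / 0.35)² = 2 × 7.097² = 2 × 50.37 = 100.7.
Round up to the next whole participant.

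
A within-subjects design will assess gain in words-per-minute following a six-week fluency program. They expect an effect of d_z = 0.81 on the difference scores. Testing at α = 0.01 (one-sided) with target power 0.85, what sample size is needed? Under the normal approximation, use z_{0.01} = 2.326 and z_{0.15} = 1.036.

For a paired (one-sample on differences) test: n = ((z_{α} + z_β) / d)².
z_{α} + z_β = 2.326 + 1.036 = 3.362.
n = (3.362 / 0.81)² = 4.151² = 17.23.
Round up.

n = 18 pairs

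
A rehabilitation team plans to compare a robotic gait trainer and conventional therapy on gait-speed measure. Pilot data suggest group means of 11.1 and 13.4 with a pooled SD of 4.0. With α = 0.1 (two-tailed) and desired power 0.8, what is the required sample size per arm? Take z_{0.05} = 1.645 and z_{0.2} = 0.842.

n = 38 per group

Cohen's d = |M₁ − M₂| / SD_pooled = |11.1 − 13.4| / 4.0 = 2.3 / 4.0 = 0.575.
For two independent groups with equal n: n = 2·((z_{α/2} + z_β) / d)².
z_{α/2} + z_β = 1.645 + 0.842 = 2.487.
n = 2 × (2.487 / 0.575)² = 2 × 4.325² = 2 × 18.71 = 37.4.
Round up to the next whole participant.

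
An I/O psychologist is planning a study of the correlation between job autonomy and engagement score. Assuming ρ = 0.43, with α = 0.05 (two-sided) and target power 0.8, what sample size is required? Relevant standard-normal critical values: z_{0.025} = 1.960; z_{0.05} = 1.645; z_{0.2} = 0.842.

n = 41

Fisher's z: C = ½·ln((1+r)/(1−r)) = ½·ln(2.5088) = 0.4599.
n = ((z_{α/2} + z_β)/C)² + 3.
(1.960 + 0.842) / 0.4599 = 2.802 / 0.4599 = 6.093.
n = 6.093² + 3 = 37.12 + 3 = 40.1.
Round up.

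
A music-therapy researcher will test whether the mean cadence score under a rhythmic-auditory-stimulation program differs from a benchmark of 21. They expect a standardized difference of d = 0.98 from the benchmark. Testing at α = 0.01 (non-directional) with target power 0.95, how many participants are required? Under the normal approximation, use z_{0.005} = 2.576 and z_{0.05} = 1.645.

For a one-sample test: n = ((z_{α/2} + z_β) / d)².
z_{α/2} + z_β = 2.576 + 1.645 = 4.221.
n = (4.221 / 0.98)² = 4.307² = 18.55.
Round up.

n = 19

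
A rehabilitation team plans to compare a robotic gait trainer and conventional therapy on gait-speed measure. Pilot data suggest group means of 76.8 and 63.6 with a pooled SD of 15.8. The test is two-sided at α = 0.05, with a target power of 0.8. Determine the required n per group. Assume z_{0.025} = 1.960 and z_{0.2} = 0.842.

n = 23 per group

Cohen's d = |M₁ − M₂| / SD_pooled = |76.8 − 63.6| / 15.8 = 13.2 / 15.8 = 0.835.
For two independent groups with equal n: n = 2·((z_{α/2} + z_β) / d)².
z_{α/2} + z_β = 1.960 + 0.842 = 2.802.
n = 2 × (2.802 / 0.835)² = 2 × 3.356² = 2 × 11.26 = 22.5.
Round up to the next whole participant.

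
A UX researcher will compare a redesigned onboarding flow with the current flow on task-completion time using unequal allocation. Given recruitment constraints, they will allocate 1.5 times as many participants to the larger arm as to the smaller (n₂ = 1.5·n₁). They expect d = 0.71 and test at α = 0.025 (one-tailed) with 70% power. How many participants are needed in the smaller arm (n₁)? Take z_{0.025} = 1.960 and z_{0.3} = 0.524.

n₁ = 21

With allocation ratio k = n₂/n₁ = 1.5, Var(x̄₁−x̄₂) = σ²(1/n₁ + 1/(k·n₁)) = σ²·(k+1)/(k·n₁).
So n₁ = (1 + 1/k)·((z_{α} + z_β)/d)² = 1.667 × (2.484/0.71)².
n₁ = 1.667 × 12.24 = 20.4.
Round up: n₁ = 21, giving n₂ = ⌈1.5 × 21⌉ = ⌈31.5⌉ = 32.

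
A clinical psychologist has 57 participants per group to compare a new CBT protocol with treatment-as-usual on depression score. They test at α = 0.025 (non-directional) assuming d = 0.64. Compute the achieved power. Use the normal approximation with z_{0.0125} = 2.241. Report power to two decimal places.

power ≈ 0.88

For two equal groups, power = Φ(d·√(n/2) − z_{α/2}).
d·√(n/2) = 0.64 × √(57/2) = 0.64 × 5.339 = 3.417.
z_β = 3.417 − 2.241 = 1.176.
Power = Φ(1.176) = 0.880.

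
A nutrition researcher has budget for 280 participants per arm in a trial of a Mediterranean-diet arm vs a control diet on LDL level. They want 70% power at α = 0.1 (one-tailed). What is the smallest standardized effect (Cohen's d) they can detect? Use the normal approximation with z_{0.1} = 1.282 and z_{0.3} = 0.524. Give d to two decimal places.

For two independent groups of n = 280 each: d_min = (z_{α} + z_β)·√(2/n).
z-sum = 1.282 + 0.524 = 1.806.
d_min = 1.806 × √(2/280) = 1.806 × 0.0845 = 0.153.

d_min ≈ 0.15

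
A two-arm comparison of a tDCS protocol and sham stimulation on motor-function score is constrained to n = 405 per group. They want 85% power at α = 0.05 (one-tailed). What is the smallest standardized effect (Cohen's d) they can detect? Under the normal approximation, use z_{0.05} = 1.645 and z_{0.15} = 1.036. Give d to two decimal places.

d_min ≈ 0.19

For two independent groups of n = 405 each: d_min = (z_{α} + z_β)·√(2/n).
z-sum = 1.645 + 1.036 = 2.681.
d_min = 2.681 × √(2/405) = 2.681 × 0.0703 = 0.188.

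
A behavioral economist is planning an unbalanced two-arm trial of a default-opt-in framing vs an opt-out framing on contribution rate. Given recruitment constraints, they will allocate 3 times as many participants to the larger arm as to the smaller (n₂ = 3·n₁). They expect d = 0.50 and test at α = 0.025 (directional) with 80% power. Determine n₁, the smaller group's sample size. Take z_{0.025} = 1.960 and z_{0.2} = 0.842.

With allocation ratio k = n₂/n₁ = 3, Var(x̄₁−x̄₂) = σ²(1/n₁ + 1/(k·n₁)) = σ²·(k+1)/(k·n₁).
So n₁ = (1 + 1/k)·((z_{α} + z_β)/d)² = 1.333 × (2.802/0.50)².
n₁ = 1.333 × 31.40 = 41.9.
Round up: n₁ = 42, giving n₂ = 3 × 42 = 126.

n₁ = 42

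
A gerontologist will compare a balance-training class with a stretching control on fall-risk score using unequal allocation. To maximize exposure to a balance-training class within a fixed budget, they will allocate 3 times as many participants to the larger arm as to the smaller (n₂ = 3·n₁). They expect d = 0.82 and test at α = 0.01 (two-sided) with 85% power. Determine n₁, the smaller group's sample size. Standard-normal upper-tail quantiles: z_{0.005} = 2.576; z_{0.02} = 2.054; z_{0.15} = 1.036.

n₁ = 26

With allocation ratio k = n₂/n₁ = 3, Var(x̄₁−x̄₂) = σ²(1/n₁ + 1/(k·n₁)) = σ²·(k+1)/(k·n₁).
So n₁ = (1 + 1/k)·((z_{α/2} + z_β)/d)² = 1.333 × (3.612/0.82)².
n₁ = 1.333 × 19.40 = 25.9.
Round up: n₁ = 26, giving n₂ = 3 × 26 = 78.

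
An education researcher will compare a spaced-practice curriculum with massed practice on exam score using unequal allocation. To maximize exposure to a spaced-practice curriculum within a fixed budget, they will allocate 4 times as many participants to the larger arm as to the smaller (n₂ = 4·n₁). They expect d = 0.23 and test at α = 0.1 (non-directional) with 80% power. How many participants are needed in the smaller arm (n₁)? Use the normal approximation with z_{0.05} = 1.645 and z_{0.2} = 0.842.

With allocation ratio k = n₂/n₁ = 4, Var(x̄₁−x̄₂) = σ²(1/n₁ + 1/(k·n₁)) = σ²·(k+1)/(k·n₁).
So n₁ = (1 + 1/k)·((z_{α/2} + z_β)/d)² = 1.250 × (2.487/0.23)².
n₁ = 1.250 × 116.92 = 146.2.
Round up: n₁ = 147, giving n₂ = 4 × 147 = 588.

n₁ = 147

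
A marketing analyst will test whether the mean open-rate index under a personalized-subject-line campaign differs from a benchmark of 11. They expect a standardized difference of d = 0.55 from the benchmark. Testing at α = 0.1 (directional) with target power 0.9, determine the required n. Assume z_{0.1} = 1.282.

n = 22

For a one-sample test: n = ((z_{α} + z_β) / d)².
z_{α} + z_β = 1.282 + 1.282 = 2.564.
n = (2.564 / 0.55)² = 4.662² = 21.73.
Round up.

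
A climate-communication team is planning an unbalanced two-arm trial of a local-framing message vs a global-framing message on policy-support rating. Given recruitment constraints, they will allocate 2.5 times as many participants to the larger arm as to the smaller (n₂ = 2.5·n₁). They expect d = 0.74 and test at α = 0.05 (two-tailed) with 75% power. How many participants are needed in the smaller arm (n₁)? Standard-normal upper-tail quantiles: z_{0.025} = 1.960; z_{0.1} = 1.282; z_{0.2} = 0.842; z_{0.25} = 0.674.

n₁ = 18

With allocation ratio k = n₂/n₁ = 2.5, Var(x̄₁−x̄₂) = σ²(1/n₁ + 1/(k·n₁)) = σ²·(k+1)/(k·n₁).
So n₁ = (1 + 1/k)·((z_{α/2} + z_β)/d)² = 1.400 × (2.634/0.74)².
n₁ = 1.400 × 12.67 = 17.7.
Round up: n₁ = 18, giving n₂ = 2.5 × 18 = 45.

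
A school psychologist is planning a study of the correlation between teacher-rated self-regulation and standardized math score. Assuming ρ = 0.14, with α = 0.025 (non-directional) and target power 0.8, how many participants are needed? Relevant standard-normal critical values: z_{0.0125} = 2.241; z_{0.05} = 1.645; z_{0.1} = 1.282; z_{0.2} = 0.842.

Fisher's z: C = ½·ln((1+r)/(1−r)) = ½·ln(1.3256) = 0.1409.
n = ((z_{α/2} + z_β)/C)² + 3.
(2.241 + 0.842) / 0.1409 = 3.083 / 0.1409 = 21.881.
n = 21.881² + 3 = 478.77 + 3 = 481.8.
Round up.

n = 482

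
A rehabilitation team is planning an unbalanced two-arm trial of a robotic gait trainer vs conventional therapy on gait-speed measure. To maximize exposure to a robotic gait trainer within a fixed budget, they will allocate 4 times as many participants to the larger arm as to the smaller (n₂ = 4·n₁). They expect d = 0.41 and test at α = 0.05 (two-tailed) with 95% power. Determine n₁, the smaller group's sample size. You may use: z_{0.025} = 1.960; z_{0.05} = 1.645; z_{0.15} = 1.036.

n₁ = 97

With allocation ratio k = n₂/n₁ = 4, Var(x̄₁−x̄₂) = σ²(1/n₁ + 1/(k·n₁)) = σ²·(k+1)/(k·n₁).
So n₁ = (1 + 1/k)·((z_{α/2} + z_β)/d)² = 1.250 × (3.605/0.41)².
n₁ = 1.250 × 77.31 = 96.6.
Round up: n₁ = 97, giving n₂ = 4 × 97 = 388.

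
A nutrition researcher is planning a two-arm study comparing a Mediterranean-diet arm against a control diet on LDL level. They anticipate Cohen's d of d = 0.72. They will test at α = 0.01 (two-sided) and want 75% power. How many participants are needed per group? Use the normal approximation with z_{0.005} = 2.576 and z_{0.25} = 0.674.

For two independent groups with equal n: n = 2·((z_{α/2} + z_β) / d)².
z_{α/2} + z_β = 2.576 + 0.674 = 3.250.
n = 2 × (3.250 / 0.72)² = 2 × 4.514² = 2 × 20.38 = 40.8.
Round up to the next whole participant.

n = 41 per group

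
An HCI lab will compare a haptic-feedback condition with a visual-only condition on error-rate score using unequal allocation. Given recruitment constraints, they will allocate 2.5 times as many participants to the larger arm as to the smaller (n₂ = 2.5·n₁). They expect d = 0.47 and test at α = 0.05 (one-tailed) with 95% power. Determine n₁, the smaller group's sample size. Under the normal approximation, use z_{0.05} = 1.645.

n₁ = 69

With allocation ratio k = n₂/n₁ = 2.5, Var(x̄₁−x̄₂) = σ²(1/n₁ + 1/(k·n₁)) = σ²·(k+1)/(k·n₁).
So n₁ = (1 + 1/k)·((z_{α} + z_β)/d)² = 1.400 × (3.290/0.47)².
n₁ = 1.400 × 49.00 = 68.6.
Round up: n₁ = 69, giving n₂ = ⌈2.5 × 69⌉ = ⌈172.5⌉ = 173.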